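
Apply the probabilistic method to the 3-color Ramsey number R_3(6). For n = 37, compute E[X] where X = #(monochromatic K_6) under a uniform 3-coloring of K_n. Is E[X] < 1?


E[X] = C(37, 6) · 3^{1 − 15} = 2324784 · 3^{−14} = 2324784/4782969.
As a reduced fraction: E[X] = 774928/1594323 ≈ 0.486055.
Is E[X] < 1? YES.
Since E[X] < 1, there exists a 3-coloring of K_{37} with no monochromatic K_6; hence R_3(6) > 37.

E[X] = 774928/1594323 ≈ 0.486055; E[X] < 1, so R_3(6) > 37.


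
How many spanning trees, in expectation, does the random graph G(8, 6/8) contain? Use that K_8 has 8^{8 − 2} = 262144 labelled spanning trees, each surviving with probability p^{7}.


K_8 has 8^{8 − 2} = 262144 labelled spanning trees.
For each such spanning tree H, let X_H = 1 if all 7 edges of H are present in G. Then P[X_H = 1] = p^{7} = (3/4)^{7} = 2187/16384.
By linearity: E[X] = Σ_H E[X_H] = 262144 · p^{7} = 262144 · 2187/16384 = 34992.
Numerically: E[X] ≈ 3.5e+04.

E[X] = 262144 · (3/4)^{7} = 34992 ≈ 3.5e+04.


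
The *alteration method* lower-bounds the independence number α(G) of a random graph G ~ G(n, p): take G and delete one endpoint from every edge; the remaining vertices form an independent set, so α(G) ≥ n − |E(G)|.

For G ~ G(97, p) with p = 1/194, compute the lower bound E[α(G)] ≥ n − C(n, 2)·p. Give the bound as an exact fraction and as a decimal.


E[|E(G)|] = C(97, 2)·p = 4656 · (1/194) = 24.
E[α(G)] ≥ n − E[|E(G)|] = 97 − 24 = 73.
Numerically: ≈ 73.000.
(This is only a lower bound; the true E[α(G)] may be larger.)

E[α(G)] ≥ 73 ≈ 73.000.


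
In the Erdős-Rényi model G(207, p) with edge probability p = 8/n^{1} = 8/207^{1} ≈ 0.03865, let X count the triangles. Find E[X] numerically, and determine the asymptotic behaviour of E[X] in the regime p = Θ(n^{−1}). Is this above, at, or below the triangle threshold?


Number of potential triangles: C(207, 3) = 1456935.
Each occurs with probability p³ ≈ (0.03865)³ ≈ 5.772433e-05.
By linearity: E[X] = C(207, 3)·p³ ≈ 1456935 · 5.772433e-05 ≈ 84.1006.
Here α = 1, so p = 8/n is exactly at the triangle threshold p ~ 1/n. Asymptotically E[X] → c³/6 = 8³/6 = 256/3 ≈ 85.3333, a bounded constant. In this regime the triangle count is asymptotically Poisson(c³/6).

E[X] ≈ 84.1006; in regime p = Θ(1/n^{1}) E[X] stays bounded (at the triangle threshold p ~ 1/n).


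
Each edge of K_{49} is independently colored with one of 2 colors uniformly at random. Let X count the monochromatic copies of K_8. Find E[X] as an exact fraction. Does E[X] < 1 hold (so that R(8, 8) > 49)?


E[X] = C(49, 8) · 2^{1 − 28} = 450978066 · 2^{−27} = 450978066/134217728.
As a reduced fraction: E[X] = 225489033/67108864 ≈ 3.36005.
Is E[X] < 1? NO.
Since E[X] ≥ 1, the first-moment bound is inconclusive at n = 49; it does NOT by itself certify R(8, 8) > 49.

E[X] = 225489033/67108864 ≈ 3.36005; E[X] ≥ 1; first-moment method inconclusive here.


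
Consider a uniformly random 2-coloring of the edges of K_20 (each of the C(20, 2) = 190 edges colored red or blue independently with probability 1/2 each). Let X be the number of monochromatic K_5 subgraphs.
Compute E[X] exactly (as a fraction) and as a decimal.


Let X = Σ_S X_S over the C(20, 5) = 15504 subsets S of size 5, where X_S = 1 if the K_5 on S is monochromatic.
For a fixed S, the K_5 on S has C(5, 2) = 10 edges. P[all 10 edges red] = (1/2)^10, and likewise for blue, so P[monochromatic] = 2·(1/2)^10 = 2^{1 − 10} = 1/512.
By linearity of expectation: E[X] = C(20, 5) · 2^{1 − 10} = 15504 · 1/512 = 969/32.
Numerically: E[X] ≈ 30.281250.

E[X] = C(20,5)·2^(1−C(5,2)) = 969/32 ≈ 30.281250.


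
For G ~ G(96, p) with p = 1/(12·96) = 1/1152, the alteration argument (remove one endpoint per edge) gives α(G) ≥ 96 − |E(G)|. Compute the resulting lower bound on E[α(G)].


E[|E(G)|] = C(96, 2)·p = 4560 · (1/1152) = 95/24.
E[α(G)] ≥ n − E[|E(G)|] = 96 − 95/24 = 2209/24.
Numerically: ≈ 92.0417.
(This is only a lower bound; the true E[α(G)] may be larger.)

E[α(G)] ≥ 2209/24 ≈ 92.0417.


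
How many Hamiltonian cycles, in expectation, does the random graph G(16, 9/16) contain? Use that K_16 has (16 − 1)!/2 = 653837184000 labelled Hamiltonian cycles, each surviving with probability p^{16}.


K_16 has (16 − 1)!/2 = 653837184000 labelled Hamiltonian cycles.
For each such Hamiltonian cycle H, let X_H = 1 if all 16 edges of H are present in G. Then P[X_H = 1] = p^{16} = (9/16)^{16} = 1853020188851841/18446744073709551616.
By linearity of expectation: E[X] = Σ_H E[X_H] = 653837184000 · p^{16} = 653837184000 · 1853020188851841/18446744073709551616 = 1183177248216831945952875/18014398509481984.
Numerically: E[X] ≈ 6.568e+07.

E[X] = 653837184000 · (9/16)^{16} = 1183177248216831945952875/18014398509481984 ≈ 6.568e+07.


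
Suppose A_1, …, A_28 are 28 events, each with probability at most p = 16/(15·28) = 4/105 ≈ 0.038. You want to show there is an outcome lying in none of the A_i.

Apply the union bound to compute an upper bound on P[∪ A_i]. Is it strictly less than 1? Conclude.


Union bound: P[∪_{i=1}^{28} A_i] ≤ Σ_i P[A_i] ≤ 28·p = 28·(4/105) = 16/15.
Numerically: 16/15 ≈ 1.067.
Is 16/15 < 1? NO.
Since the bound 16/15 is ≥ 1, the union bound is uninformative here; it does NOT by itself certify existence.

28·p = 16/15 ≈ 1.067; existence NOT certified by the union bound.


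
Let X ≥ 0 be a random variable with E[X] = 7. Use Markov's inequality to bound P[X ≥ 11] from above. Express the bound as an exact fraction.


μ = E[X] = 7, a = 11.
Markov: P[X ≥ 11] ≤ μ/a = (7)/11 = 7/11.
Numerically: ≈ 0.636.
(Since a = 11 > μ = 7.000, the bound 7/11 is < 1 and informative.)

P[X ≥ 11] ≤ 7/11 ≈ 0.636.


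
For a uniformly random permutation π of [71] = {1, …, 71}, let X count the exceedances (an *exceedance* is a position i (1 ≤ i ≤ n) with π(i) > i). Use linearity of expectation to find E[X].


Write X = Σ_{i=1}^{71} X_i, where X_i = 1_{π(i) > i}.
For each fixed i, π(i) is uniform over {1, …, 71} (marginal of a uniform permutation), so P[π(i) > i] = (n − i)/n. Summing: Σ_{i=1}^{71} (n − i)/n = (0 + 1 + … + 70)/71 = 71(71 − 1)/(2·71) = (71 − 1)/2.
Hence E[X] = Σ_{i=1}^{71} (71 − i)/71 = 35 ≈ 35.00000.

E[X] = 35 = 35.00000.


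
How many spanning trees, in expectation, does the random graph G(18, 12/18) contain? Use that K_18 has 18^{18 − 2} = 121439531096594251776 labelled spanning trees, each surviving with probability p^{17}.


K_18 has 18^{18 − 2} = 121439531096594251776 labelled spanning trees.
For each such spanning tree H, let X_H = 1 if all 17 edges of H are present in G. Then P[X_H = 1] = p^{17} = (2/3)^{17} = 131072/129140163.
By linearity of expectation: E[X] = Σ_H E[X_H] = 121439531096594251776 · p^{17} = 121439531096594251776 · 131072/129140163 = 123256172596690944.
Numerically: E[X] ≈ 1.233e+17.

E[X] = 121439531096594251776 · (2/3)^{17} = 123256172596690944 ≈ 1.233e+17.


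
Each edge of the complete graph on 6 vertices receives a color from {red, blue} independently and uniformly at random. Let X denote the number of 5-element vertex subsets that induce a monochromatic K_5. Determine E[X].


Let X = Σ_S X_S over the C(6, 5) = 6 subsets S of size 5, where X_S = 1 if the K_5 on S is monochromatic.
For a fixed S, the K_5 on S has C(5, 2) = 10 edges. P[all 10 edges red] = (1/2)^10, and likewise for blue, so P[monochromatic] = 2·(1/2)^10 = 2^{1 − 10} = 1/512.
Summing: E[X] = C(6, 5) · 2^{1 − 10} = 6 · 1/512 = 3/256.
Numerically: E[X] ≈ 0.0117.

E[X] = C(6,5)·2^(1−C(5,2)) = 3/256 ≈ 0.0117.


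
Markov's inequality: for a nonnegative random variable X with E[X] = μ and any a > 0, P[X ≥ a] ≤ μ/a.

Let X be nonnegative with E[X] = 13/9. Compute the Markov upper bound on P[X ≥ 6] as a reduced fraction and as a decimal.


μ = E[X] = 13/9, a = 6.
Markov: P[X ≥ 6] ≤ μ/a = (13/9)/6 = 13/54.
Numerically: ≈ 0.240741.
(Since a = 6 > μ = 1.444444, the bound 13/54 is < 1 and informative.)

P[X ≥ 6] ≤ 13/54 ≈ 0.240741.


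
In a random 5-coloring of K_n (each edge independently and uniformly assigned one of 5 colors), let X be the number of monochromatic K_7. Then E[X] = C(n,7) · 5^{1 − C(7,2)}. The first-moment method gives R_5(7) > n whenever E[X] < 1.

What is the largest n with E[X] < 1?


We need C(n, 7) · 5^{1 − 21} < 1, i.e. C(n, 7) < 5^{21 − 1} = 95367431640625.
Check values of n near the boundary:
  n = 337: C(337, 7) = 91989916924632; 91989916924632 < 95367431640625? YES
  n = 338: C(338, 7) = 93935323022736; 93935323022736 < 95367431640625? YES
  n = 339: C(339, 7) = 95915887062372; 95915887062372 < 95367431640625? NO
  n = 340: C(340, 7) = 97932136940560; 97932136940560 < 95367431640625? NO
The largest n with C(n, 7) < 95367431640625 is n = 338 (where E[X] = 93935323022736/95367431640625 ≈ 0.985). Hence R_5(7) > 338, i.e. R_5(7) ≥ 339.

Largest n = 338; hence R_5(7) > 338.


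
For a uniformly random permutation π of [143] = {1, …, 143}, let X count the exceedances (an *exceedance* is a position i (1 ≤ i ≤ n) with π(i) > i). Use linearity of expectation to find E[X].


Write X = Σ_{i=1}^{143} X_i, where X_i = 1_{π(i) > i}.
For each fixed i, π(i) is uniform over {1, …, 143} (marginal of a uniform permutation), so P[π(i) > i] = (n − i)/n. Summing: Σ_{i=1}^{143} (n − i)/n = (0 + 1 + … + 142)/143 = 143(143 − 1)/(2·143) = (143 − 1)/2.
Hence E[X] = Σ_{i=1}^{143} (143 − i)/143 = 71 ≈ 71.000.

E[X] = 71 = 71.000.


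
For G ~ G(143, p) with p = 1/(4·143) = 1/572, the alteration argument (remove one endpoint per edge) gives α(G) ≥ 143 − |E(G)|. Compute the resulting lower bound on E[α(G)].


E[|E(G)|] = C(143, 2)·p = 10153 · (1/572) = 71/4.
E[α(G)] ≥ n − E[|E(G)|] = 143 − 71/4 = 501/4.
Numerically: ≈ 125.25000.
(This is only a lower bound; the true E[α(G)] may be larger.)

E[α(G)] ≥ 501/4 ≈ 125.25000.


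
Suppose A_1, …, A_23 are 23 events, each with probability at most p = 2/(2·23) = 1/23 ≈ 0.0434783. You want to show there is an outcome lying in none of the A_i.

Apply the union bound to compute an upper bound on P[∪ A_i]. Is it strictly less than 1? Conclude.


Union bound: P[∪_{i=1}^{23} A_i] ≤ Σ_i P[A_i] ≤ 23·p = 23·(1/23) = 1.
Numerically: 1 ≈ 1.0000000.
Is 1 < 1? NO.
Since the bound 1 is ≥ 1, the union bound is uninformative here; it does NOT by itself certify existence.

23·p = 1 ≈ 1.0000000; existence NOT certified by the union bound.


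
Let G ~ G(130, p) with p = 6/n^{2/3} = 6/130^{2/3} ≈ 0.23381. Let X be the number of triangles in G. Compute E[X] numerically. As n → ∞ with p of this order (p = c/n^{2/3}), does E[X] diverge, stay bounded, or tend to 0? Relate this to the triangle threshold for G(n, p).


Number of potential triangles: C(130, 3) = 357760.
Each occurs with probability p³ ≈ (0.23381)³ ≈ 1.2781065e-02.
By linearity: E[X] = C(130, 3)·p³ ≈ 357760 · 1.2781065e-02 ≈ 4572.55385.
Since α = 2/3 < 1, p = c/n^{2/3} ≫ 1/n is above the triangle threshold p ~ 1/n. Asymptotically E[X] ~ (c³/6)·n^{3(1−α)} = (6³/6)·n^{1} → ∞; triangles are abundant w.h.p.

E[X] ≈ 4572.55385; in regime p = Θ(1/n^{2/3}) E[X] diverges (above the triangle threshold p ~ 1/n).


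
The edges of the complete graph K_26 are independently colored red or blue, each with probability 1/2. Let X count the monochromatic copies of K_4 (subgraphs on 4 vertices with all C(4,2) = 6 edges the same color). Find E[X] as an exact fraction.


Let X = Σ_S X_S over the C(26, 4) = 14950 subsets S of size 4, where X_S = 1 if the K_4 on S is monochromatic.
For a fixed S, the K_4 on S has C(4, 2) = 6 edges. P[all 6 edges red] = (1/2)^6, and likewise for blue, so P[monochromatic] = 2·(1/2)^6 = 2^{1 − 6} = 1/32.
By linearity of expectation: E[X] = C(26, 4) · 2^{1 − 6} = 14950 · 1/32 = 7475/16.
Numerically: E[X] ≈ 467.188.

E[X] = C(26,4)·2^(1−C(4,2)) = 7475/16 ≈ 467.188.


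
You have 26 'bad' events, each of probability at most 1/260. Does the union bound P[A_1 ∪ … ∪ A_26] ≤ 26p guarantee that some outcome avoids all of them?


Union bound: P[∪_{i=1}^{26} A_i] ≤ Σ_i P[A_i] ≤ 26·p = 26·(1/260) = 1/10.
Numerically: 1/10 ≈ 0.100.
Is 1/10 < 1? YES.
Since P[∪ A_i] ≤ 1/10 < 1, the complement has P[∩ A_i^c] ≥ 1 − 1/10 = 9/10 > 0, so some outcome avoids every A_i.

26·p = 1/10 ≈ 0.100; existence CERTIFIED by the union bound.


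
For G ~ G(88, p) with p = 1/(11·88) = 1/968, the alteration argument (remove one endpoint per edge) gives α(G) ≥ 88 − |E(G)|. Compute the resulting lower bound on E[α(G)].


E[|E(G)|] = C(88, 2)·p = 3828 · (1/968) = 87/22.
E[α(G)] ≥ n − E[|E(G)|] = 88 − 87/22 = 1849/22.
Numerically: ≈ 84.04545.
(This is only a lower bound; the true E[α(G)] may be larger.)

E[α(G)] ≥ 1849/22 ≈ 84.04545.


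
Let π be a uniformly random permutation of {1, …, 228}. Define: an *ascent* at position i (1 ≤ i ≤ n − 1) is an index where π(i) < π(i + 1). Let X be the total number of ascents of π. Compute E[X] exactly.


Write X = Σ X_I over i = 1, …, 227, with X_I the indicator of one ascent.
There are 227 indicators.
For each fixed i, the pair (π(i), π(i+1)) is a uniformly random ordered pair of distinct values from {1, …, 228}; by symmetry P[π(i) < π(i+1)] = 1/2.
By linearity: E[X] = 227 · (1/2) = (228 − 1) · (1/2) = 227/2 ≈ 113.5000.

E[X] = 227/2 = 113.5000.


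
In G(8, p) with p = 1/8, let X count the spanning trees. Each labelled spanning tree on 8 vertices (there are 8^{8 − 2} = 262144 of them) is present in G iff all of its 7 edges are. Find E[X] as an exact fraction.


K_8 has 8^{8 − 2} = 262144 labelled spanning trees.
For each such spanning tree H, let X_H = 1 if all 7 edges of H are present in G. Then P[X_H = 1] = p^{7} = (1/8)^{7} = 1/2097152.
Summing the indicators: E[X] = Σ_H E[X_H] = 262144 · p^{7} = 262144 · 1/2097152 = 1/8.
Numerically: E[X] ≈ 0.125.

E[X] = 262144 · (1/8)^{7} = 1/8 ≈ 0.125.


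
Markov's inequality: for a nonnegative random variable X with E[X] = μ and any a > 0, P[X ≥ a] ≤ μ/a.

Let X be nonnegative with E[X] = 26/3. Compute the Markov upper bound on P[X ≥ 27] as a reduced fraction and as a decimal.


μ = E[X] = 26/3, a = 27.
Markov: P[X ≥ 27] ≤ μ/a = (26/3)/27 = 26/81.
Numerically: ≈ 0.320988.
(Since a = 27 > μ = 8.666667, the bound 26/81 is < 1 and informative.)

P[X ≥ 27] ≤ 26/81 ≈ 0.320988.


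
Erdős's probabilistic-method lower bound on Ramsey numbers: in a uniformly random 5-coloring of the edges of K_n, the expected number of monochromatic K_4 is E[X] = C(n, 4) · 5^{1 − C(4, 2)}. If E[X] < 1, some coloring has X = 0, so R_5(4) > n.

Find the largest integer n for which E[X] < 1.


We need C(n, 4) · 5^{1 − 6} < 1, i.e. C(n, 4) < 5^{6 − 1} = 3125.
Check values of n near the boundary:
  n = 15: C(15, 4) = 1365; 1365 < 3125? YES
  n = 16: C(16, 4) = 1820; 1820 < 3125? YES
  n = 17: C(17, 4) = 2380; 2380 < 3125? YES
  n = 18: C(18, 4) = 3060; 3060 < 3125? YES
  n = 19: C(19, 4) = 3876; 3876 < 3125? NO
The largest n with C(n, 4) < 3125 is n = 18 (where E[X] = 612/625 ≈ 0.979200). Hence R_5(4) > 18, i.e. R_5(4) ≥ 19.

Largest n = 18; hence R_5(4) > 18.


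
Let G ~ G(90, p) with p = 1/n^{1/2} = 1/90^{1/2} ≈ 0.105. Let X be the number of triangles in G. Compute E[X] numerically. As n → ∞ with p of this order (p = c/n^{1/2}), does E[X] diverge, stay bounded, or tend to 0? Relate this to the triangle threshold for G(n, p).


Number of potential triangles: C(90, 3) = 117480.
Each occurs with probability p³ ≈ (0.105)³ ≈ 1.17121e-03.
By linearity: E[X] = C(90, 3)·p³ ≈ 117480 · 1.17121e-03 ≈ 137.594.
Since α = 1/2 < 1, p = c/n^{1/2} ≫ 1/n is above the triangle threshold p ~ 1/n. Asymptotically E[X] ~ (c³/6)·n^{3(1−α)} = (1³/6)·n^{1.5} → ∞; triangles are abundant w.h.p.

E[X] ≈ 137.594; in regime p = Θ(1/n^{1/2}) E[X] diverges (above the triangle threshold p ~ 1/n).


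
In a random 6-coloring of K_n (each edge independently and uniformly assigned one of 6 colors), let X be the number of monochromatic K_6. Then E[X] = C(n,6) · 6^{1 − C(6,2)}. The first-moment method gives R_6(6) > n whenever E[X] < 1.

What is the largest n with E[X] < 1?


We need C(n, 6) · 6^{1 − 15} < 1, i.e. C(n, 6) < 6^{15 − 1} = 78364164096.
Check values of n near the boundary:
  n = 193: C(193, 6) = 66364016544; 66364016544 < 78364164096? YES
  n = 194: C(194, 6) = 68482017072; 68482017072 < 78364164096? YES
  n = 195: C(195, 6) = 70656049360; 70656049360 < 78364164096? YES
  n = 196: C(196, 6) = 72887293024; 72887293024 < 78364164096? YES
  n = 197: C(197, 6) = 75176946208; 75176946208 < 78364164096? YES
  n = 198: C(198, 6) = 77526225777; 77526225777 < 78364164096? YES
  n = 199: C(199, 6) = 79936367511; 79936367511 < 78364164096? NO
  n = 200: C(200, 6) = 82408626300; 82408626300 < 78364164096? NO
  n = 201: C(201, 6) = 84944276340; 84944276340 < 78364164096? NO
The largest n with C(n, 6) < 78364164096 is n = 198 (where E[X] = 25842075259/26121388032 ≈ 0.9893071). Hence R_6(6) > 198, i.e. R_6(6) ≥ 199.

Largest n = 198; hence R_6(6) > 198.


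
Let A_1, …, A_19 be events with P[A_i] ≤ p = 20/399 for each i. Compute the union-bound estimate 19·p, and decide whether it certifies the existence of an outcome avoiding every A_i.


Union bound: P[∪_{i=1}^{19} A_i] ≤ Σ_i P[A_i] ≤ 19·p = 19·(20/399) = 20/21.
Numerically: 20/21 ≈ 0.9524.
Is 20/21 < 1? YES.
Since P[∪ A_i] ≤ 20/21 < 1, the complement has P[∩ A_i^c] ≥ 1 − 20/21 = 1/21 > 0, so some outcome avoids every A_i.

19·p = 20/21 ≈ 0.9524; existence CERTIFIED by the union bound.


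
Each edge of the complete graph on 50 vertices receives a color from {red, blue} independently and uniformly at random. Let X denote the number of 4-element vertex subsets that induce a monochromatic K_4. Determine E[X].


Let X = Σ_S X_S over the C(50, 4) = 230300 subsets S of size 4, where X_S = 1 if the K_4 on S is monochromatic.
For a fixed S, the K_4 on S has C(4, 2) = 6 edges. P[all 6 edges red] = (1/2)^6, and likewise for blue, so P[monochromatic] = 2·(1/2)^6 = 2^{1 − 6} = 1/32.
By linearity of expectation: E[X] = C(50, 4) · 2^{1 − 6} = 230300 · 1/32 = 57575/8.
Numerically: E[X] ≈ 7196.87500.

E[X] = C(50,4)·2^(1−C(4,2)) = 57575/8 ≈ 7196.87500.


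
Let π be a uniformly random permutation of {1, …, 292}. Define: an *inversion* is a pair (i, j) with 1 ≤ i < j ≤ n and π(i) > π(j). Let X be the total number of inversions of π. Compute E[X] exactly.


Write X = Σ X_I over the C(292, 2) = 42486 pairs i < j, with X_I the indicator of one inversion.
There are 42486 indicators.
For each fixed pair i < j, the values π(i) and π(j) are two distinct elements of {1, …, 292} in uniformly random order; by symmetry P[π(i) > π(j)] = 1/2.
By linearity: E[X] = 42486 · (1/2) = C(292, 2) · (1/2) = 42486/2 = 21243 ≈ 21243.0000.

E[X] = 21243 = 21243.0000.


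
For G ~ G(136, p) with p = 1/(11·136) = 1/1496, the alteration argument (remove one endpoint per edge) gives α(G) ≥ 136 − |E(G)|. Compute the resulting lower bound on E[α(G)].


E[|E(G)|] = C(136, 2)·p = 9180 · (1/1496) = 135/22.
E[α(G)] ≥ n − E[|E(G)|] = 136 − 135/22 = 2857/22.
Numerically: ≈ 129.8636.
(This is only a lower bound; the true E[α(G)] may be larger.)

E[α(G)] ≥ 2857/22 ≈ 129.8636.


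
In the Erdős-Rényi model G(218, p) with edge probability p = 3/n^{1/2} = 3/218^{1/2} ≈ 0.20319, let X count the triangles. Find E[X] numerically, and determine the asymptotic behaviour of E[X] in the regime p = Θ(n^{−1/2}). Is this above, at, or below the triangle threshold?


Number of potential triangles: C(218, 3) = 1703016.
Each occurs with probability p³ ≈ (0.20319)³ ≈ 8.3883979e-03.
By linearity: E[X] = C(218, 3)·p³ ≈ 1703016 · 8.3883979e-03 ≈ 14285.57587.
Since α = 1/2 < 1, p = c/n^{1/2} ≫ 1/n is above the triangle threshold p ~ 1/n. Asymptotically E[X] ~ (c³/6)·n^{3(1−α)} = (3³/6)·n^{1.5} → ∞; triangles are abundant w.h.p.

E[X] ≈ 14285.57587; in regime p = Θ(1/n^{1/2}) E[X] diverges (above the triangle threshold p ~ 1/n).


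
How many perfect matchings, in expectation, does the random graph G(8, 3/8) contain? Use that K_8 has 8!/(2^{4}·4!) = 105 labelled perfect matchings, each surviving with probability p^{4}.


K_8 has 8!/(2^{4}·4!) = 105 labelled perfect matchings.
For each such perfect matching H, let X_H = 1 if all 4 edges of H are present in G. Then P[X_H = 1] = p^{4} = (3/8)^{4} = 81/4096.
Summing the indicators: E[X] = Σ_H E[X_H] = 105 · p^{4} = 105 · 81/4096 = 8505/4096.
Numerically: E[X] ≈ 2.0764.

E[X] = 105 · (3/8)^{4} = 8505/4096 ≈ 2.0764.


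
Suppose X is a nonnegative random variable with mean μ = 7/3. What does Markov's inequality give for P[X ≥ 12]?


μ = E[X] = 7/3, a = 12.
Markov: P[X ≥ 12] ≤ μ/a = (7/3)/12 = 7/36.
Numerically: ≈ 0.194444.
(Since a = 12 > μ = 2.333333, the bound 7/36 is < 1 and informative.)

P[X ≥ 12] ≤ 7/36 ≈ 0.194444.


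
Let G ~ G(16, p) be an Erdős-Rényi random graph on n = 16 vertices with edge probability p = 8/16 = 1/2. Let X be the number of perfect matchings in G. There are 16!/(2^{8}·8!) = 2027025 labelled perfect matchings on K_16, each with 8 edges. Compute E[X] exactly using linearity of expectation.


K_16 has 16!/(2^{8}·8!) = 2027025 labelled perfect matchings.
For each such perfect matching H, let X_H = 1 if all 8 edges of H are present in G. Then P[X_H = 1] = p^{8} = (1/2)^{8} = 1/256.
By linearity of expectation: E[X] = Σ_H E[X_H] = 2027025 · p^{8} = 2027025 · 1/256 = 2027025/256.
Numerically: E[X] ≈ 7918.

E[X] = 2027025 · (1/2)^{8} = 2027025/256 ≈ 7918.


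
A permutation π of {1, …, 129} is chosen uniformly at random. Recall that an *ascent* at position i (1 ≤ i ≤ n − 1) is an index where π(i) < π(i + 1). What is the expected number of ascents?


Write X = Σ X_I over i = 1, …, 128, with X_I the indicator of one ascent.
There are 128 indicators.
For each fixed i, the pair (π(i), π(i+1)) is a uniformly random ordered pair of distinct values from {1, …, 129}; by symmetry P[π(i) < π(i+1)] = 1/2.
By linearity: E[X] = 128 · (1/2) = (129 − 1) · (1/2) = 64 ≈ 64.000000.

E[X] = 64 = 64.000000.


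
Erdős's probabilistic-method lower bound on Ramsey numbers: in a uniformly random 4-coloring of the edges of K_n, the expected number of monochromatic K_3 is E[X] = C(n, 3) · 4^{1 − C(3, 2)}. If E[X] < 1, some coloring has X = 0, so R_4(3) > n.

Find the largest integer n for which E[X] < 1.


We need C(n, 3) · 4^{1 − 3} < 1, i.e. C(n, 3) < 4^{3 − 1} = 16.
Check values of n near the boundary:
  n = 3: C(3, 3) = 1; 1 < 16? YES
  n = 4: C(4, 3) = 4; 4 < 16? YES
  n = 5: C(5, 3) = 10; 10 < 16? YES
  n = 6: C(6, 3) = 20; 20 < 16? NO
  n = 7: C(7, 3) = 35; 35 < 16? NO
The largest n with C(n, 3) < 16 is n = 5 (where E[X] = 5/8 ≈ 0.6250). Hence R_4(3) > 5, i.e. R_4(3) ≥ 6.

Largest n = 5; hence R_4(3) > 5.


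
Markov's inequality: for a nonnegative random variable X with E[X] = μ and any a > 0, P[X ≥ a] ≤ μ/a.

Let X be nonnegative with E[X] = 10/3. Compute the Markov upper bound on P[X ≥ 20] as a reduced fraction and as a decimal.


μ = E[X] = 10/3, a = 20.
Markov: P[X ≥ 20] ≤ μ/a = (10/3)/20 = 1/6.
Numerically: ≈ 0.1667.
(Since a = 20 > μ = 3.3333, the bound 1/6 is < 1 and informative.)

P[X ≥ 20] ≤ 1/6 ≈ 0.1667.


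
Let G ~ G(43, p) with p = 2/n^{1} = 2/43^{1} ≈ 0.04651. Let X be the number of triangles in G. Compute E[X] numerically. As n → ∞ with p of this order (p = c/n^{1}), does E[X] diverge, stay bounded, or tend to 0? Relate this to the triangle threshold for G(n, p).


Number of potential triangles: C(43, 3) = 12341.
Each occurs with probability p³ ≈ (0.04651)³ ≈ 1.006201e-04.
By linearity: E[X] = C(43, 3)·p³ ≈ 12341 · 1.006201e-04 ≈ 1.2418.
Here α = 1, so p = 2/n is exactly at the triangle threshold p ~ 1/n. Asymptotically E[X] → c³/6 = 2³/6 = 4/3 ≈ 1.3333, a bounded constant. In this regime the triangle count is asymptotically Poisson(c³/6).

E[X] ≈ 1.2418; in regime p = Θ(1/n^{1}) E[X] stays bounded (at the triangle threshold p ~ 1/n).


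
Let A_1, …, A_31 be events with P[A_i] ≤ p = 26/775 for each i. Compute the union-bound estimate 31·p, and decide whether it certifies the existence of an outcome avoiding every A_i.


Union bound: P[∪_{i=1}^{31} A_i] ≤ Σ_i P[A_i] ≤ 31·p = 31·(26/775) = 26/25.
Numerically: 26/25 ≈ 1.040000.
Is 26/25 < 1? NO.
Since the bound 26/25 is ≥ 1, the union bound is uninformative here; it does NOT by itself certify existence.

31·p = 26/25 ≈ 1.040000; existence NOT certified by the union bound.


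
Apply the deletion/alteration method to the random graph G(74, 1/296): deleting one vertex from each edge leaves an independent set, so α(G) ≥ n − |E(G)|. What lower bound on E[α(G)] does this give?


E[|E(G)|] = C(74, 2)·p = 2701 · (1/296) = 73/8.
E[α(G)] ≥ n − E[|E(G)|] = 74 − 73/8 = 519/8.
Numerically: ≈ 64.8750.
(This is only a lower bound; the true E[α(G)] may be larger.)

E[α(G)] ≥ 519/8 ≈ 64.8750.


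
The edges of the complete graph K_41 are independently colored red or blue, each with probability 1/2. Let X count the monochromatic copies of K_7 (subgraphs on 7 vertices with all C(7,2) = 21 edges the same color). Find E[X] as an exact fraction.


Let X = Σ_S X_S over the C(41, 7) = 22481940 subsets S of size 7, where X_S = 1 if the K_7 on S is monochromatic.
For a fixed S, the K_7 on S has C(7, 2) = 21 edges. P[all 21 edges red] = (1/2)^21, and likewise for blue, so P[monochromatic] = 2·(1/2)^21 = 2^{1 − 21} = 1/1048576.
By linearity of expectation: E[X] = C(41, 7) · 2^{1 − 21} = 22481940 · 1/1048576 = 5620485/262144.
Numerically: E[X] ≈ 21.4404.

E[X] = C(41,7)·2^(1−C(7,2)) = 5620485/262144 ≈ 21.4404.


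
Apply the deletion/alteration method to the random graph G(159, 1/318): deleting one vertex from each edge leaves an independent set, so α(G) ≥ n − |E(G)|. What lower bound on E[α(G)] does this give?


E[|E(G)|] = C(159, 2)·p = 12561 · (1/318) = 79/2.
E[α(G)] ≥ n − E[|E(G)|] = 159 − 79/2 = 239/2.
Numerically: ≈ 119.500.
(This is only a lower bound; the true E[α(G)] may be larger.)

E[α(G)] ≥ 239/2 ≈ 119.500.


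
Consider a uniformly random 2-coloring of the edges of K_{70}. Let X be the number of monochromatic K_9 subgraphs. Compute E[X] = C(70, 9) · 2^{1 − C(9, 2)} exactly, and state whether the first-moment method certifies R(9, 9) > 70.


E[X] = C(70, 9) · 2^{1 − 36} = 65033528560 · 2^{−35} = 65033528560/34359738368.
As a reduced fraction: E[X] = 4064595535/2147483648 ≈ 1.89272.
Is E[X] < 1? NO.
Since E[X] ≥ 1, the first-moment bound is inconclusive at n = 70; it does NOT by itself certify R(9, 9) > 70.

E[X] = 4064595535/2147483648 ≈ 1.89272; E[X] ≥ 1; first-moment method inconclusive here.


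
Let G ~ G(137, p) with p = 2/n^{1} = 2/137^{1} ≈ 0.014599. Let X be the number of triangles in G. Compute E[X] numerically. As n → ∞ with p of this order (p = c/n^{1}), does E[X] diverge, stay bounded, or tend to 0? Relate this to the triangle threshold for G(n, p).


Number of potential triangles: C(137, 3) = 419220.
Each occurs with probability p³ ≈ (0.014599)³ ≈ 3.1112025e-06.
By linearity: E[X] = C(137, 3)·p³ ≈ 419220 · 3.1112025e-06 ≈ 1.30428.
Here α = 1, so p = 2/n is exactly at the triangle threshold p ~ 1/n. Asymptotically E[X] → c³/6 = 2³/6 = 4/3 ≈ 1.33333, a bounded constant. In this regime the triangle count is asymptotically Poisson(c³/6).

E[X] ≈ 1.30428; in regime p = Θ(1/n^{1}) E[X] stays bounded (at the triangle threshold p ~ 1/n).


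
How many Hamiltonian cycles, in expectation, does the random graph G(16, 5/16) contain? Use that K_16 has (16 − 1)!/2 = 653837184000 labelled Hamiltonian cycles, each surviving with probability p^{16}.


K_16 has (16 − 1)!/2 = 653837184000 labelled Hamiltonian cycles.
For each such Hamiltonian cycle H, let X_H = 1 if all 16 edges of H are present in G. Then P[X_H = 1] = p^{16} = (5/16)^{16} = 152587890625/18446744073709551616.
Summing the indicators: E[X] = Σ_H E[X_H] = 653837184000 · p^{16} = 653837184000 · 152587890625/18446744073709551616 = 97429332733154296875/18014398509481984.
Numerically: E[X] ≈ 5408.41.

E[X] = 653837184000 · (5/16)^{16} = 97429332733154296875/18014398509481984 ≈ 5408.41.


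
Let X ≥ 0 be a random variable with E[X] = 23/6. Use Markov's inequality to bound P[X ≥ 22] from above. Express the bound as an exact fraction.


μ = E[X] = 23/6, a = 22.
Markov: P[X ≥ 22] ≤ μ/a = (23/6)/22 = 23/132.
Numerically: ≈ 0.1742.
(Since a = 22 > μ = 3.8333, the bound 23/132 is < 1 and informative.)

P[X ≥ 22] ≤ 23/132 ≈ 0.1742.


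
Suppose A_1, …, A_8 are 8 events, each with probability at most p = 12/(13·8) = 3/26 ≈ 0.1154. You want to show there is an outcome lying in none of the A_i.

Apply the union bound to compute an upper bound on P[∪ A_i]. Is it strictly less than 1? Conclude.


Union bound: P[∪_{i=1}^{8} A_i] ≤ Σ_i P[A_i] ≤ 8·p = 8·(3/26) = 12/13.
Numerically: 12/13 ≈ 0.9231.
Is 12/13 < 1? YES.
Since P[∪ A_i] ≤ 12/13 < 1, the complement has P[∩ A_i^c] ≥ 1 − 12/13 = 1/13 > 0, so some outcome avoids every A_i.

8·p = 12/13 ≈ 0.9231; existence CERTIFIED by the union bound.


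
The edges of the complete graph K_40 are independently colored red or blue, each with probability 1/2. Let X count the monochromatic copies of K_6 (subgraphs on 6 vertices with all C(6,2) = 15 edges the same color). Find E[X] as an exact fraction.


Let X = Σ_S X_S over the C(40, 6) = 3838380 subsets S of size 6, where X_S = 1 if the K_6 on S is monochromatic.
For a fixed S, the K_6 on S has C(6, 2) = 15 edges. P[all 15 edges red] = (1/2)^15, and likewise for blue, so P[monochromatic] = 2·(1/2)^15 = 2^{1 − 15} = 1/16384.
By linearity: E[X] = C(40, 6) · 2^{1 − 15} = 3838380 · 1/16384 = 959595/4096.
Numerically: E[X] ≈ 234.276123.

E[X] = C(40,6)·2^(1−C(6,2)) = 959595/4096 ≈ 234.276123.


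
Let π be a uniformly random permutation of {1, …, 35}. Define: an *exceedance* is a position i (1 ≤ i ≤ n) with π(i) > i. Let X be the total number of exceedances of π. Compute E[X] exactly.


Write X = Σ_{i=1}^{35} X_i, where X_i = 1_{π(i) > i}.
For each fixed i, π(i) is uniform over {1, …, 35} (marginal of a uniform permutation), so P[π(i) > i] = (n − i)/n. Summing: Σ_{i=1}^{35} (n − i)/n = (0 + 1 + … + 34)/35 = 35(35 − 1)/(2·35) = (35 − 1)/2.
Hence E[X] = Σ_{i=1}^{35} (35 − i)/35 = 17 ≈ 17.0000.

E[X] = 17 = 17.0000.


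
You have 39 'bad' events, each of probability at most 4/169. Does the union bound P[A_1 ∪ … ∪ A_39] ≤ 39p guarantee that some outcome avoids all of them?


Union bound: P[∪_{i=1}^{39} A_i] ≤ Σ_i P[A_i] ≤ 39·p = 39·(4/169) = 12/13.
Numerically: 12/13 ≈ 0.9230769.
Is 12/13 < 1? YES.
Since P[∪ A_i] ≤ 12/13 < 1, the complement has P[∩ A_i^c] ≥ 1 − 12/13 = 1/13 > 0, so some outcome avoids every A_i.

39·p = 12/13 ≈ 0.9230769; existence CERTIFIED by the union bound.


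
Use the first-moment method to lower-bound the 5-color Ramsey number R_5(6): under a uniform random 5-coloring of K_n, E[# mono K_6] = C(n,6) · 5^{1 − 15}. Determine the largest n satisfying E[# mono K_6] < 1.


We need C(n, 6) · 5^{1 − 15} < 1, i.e. C(n, 6) < 5^{15 − 1} = 6103515625.
Check values of n near the boundary:
  n = 129: C(129, 6) = 5688177600; 5688177600 < 6103515625? YES
  n = 130: C(130, 6) = 5963412000; 5963412000 < 6103515625? YES
  n = 131: C(131, 6) = 6249655776; 6249655776 < 6103515625? NO
  n = 132: C(132, 6) = 6547258432; 6547258432 < 6103515625? NO
  n = 133: C(133, 6) = 6856577728; 6856577728 < 6103515625? NO
The largest n with C(n, 6) < 6103515625 is n = 130 (where E[X] = 47707296/48828125 ≈ 0.97705). Hence R_5(6) > 130, i.e. R_5(6) ≥ 131.

Largest n = 130; hence R_5(6) > 130.


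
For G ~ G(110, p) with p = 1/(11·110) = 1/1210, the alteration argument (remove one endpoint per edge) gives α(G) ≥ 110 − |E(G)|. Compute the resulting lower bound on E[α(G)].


E[|E(G)|] = C(110, 2)·p = 5995 · (1/1210) = 109/22.
E[α(G)] ≥ n − E[|E(G)|] = 110 − 109/22 = 2311/22.
Numerically: ≈ 105.0455.
(This is only a lower bound; the true E[α(G)] may be larger.)

E[α(G)] ≥ 2311/22 ≈ 105.0455.


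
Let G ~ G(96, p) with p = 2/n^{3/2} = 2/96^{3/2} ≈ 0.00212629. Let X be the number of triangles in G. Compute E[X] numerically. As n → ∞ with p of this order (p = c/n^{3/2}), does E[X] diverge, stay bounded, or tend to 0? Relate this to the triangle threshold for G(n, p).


Number of potential triangles: C(96, 3) = 142880.
Each occurs with probability p³ ≈ (0.00212629)³ ≈ 9.61323233e-09.
By linearity: E[X] = C(96, 3)·p³ ≈ 142880 · 9.61323233e-09 ≈ 0.001374.
Since α = 3/2 > 1, p = c/n^{3/2} = o(1/n) is below the triangle threshold p ~ 1/n. Asymptotically E[X] ~ (c³/6)·n^{3(1−α)} = (2³/6)·n^{-1.5} → 0, so by Markov's inequality G has no triangles w.h.p.

E[X] ≈ 0.001374; in regime p = Θ(1/n^{3/2}) E[X] tends to 0 (below the triangle threshold p ~ 1/n).


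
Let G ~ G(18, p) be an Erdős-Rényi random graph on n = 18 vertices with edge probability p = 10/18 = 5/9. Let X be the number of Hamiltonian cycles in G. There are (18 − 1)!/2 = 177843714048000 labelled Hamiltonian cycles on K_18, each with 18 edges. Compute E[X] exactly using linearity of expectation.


K_18 has (18 − 1)!/2 = 177843714048000 labelled Hamiltonian cycles.
For each such Hamiltonian cycle H, let X_H = 1 if all 18 edges of H are present in G. Then P[X_H = 1] = p^{18} = (5/9)^{18} = 3814697265625/150094635296999121.
By linearity of expectation: E[X] = Σ_H E[X_H] = 177843714048000 · p^{18} = 177843714048000 · 3814697265625/150094635296999121 = 930617187500000000000000/205891132094649.
Numerically: E[X] ≈ 4.51995e+09.

E[X] = 177843714048000 · (5/9)^{18} = 930617187500000000000000/205891132094649 ≈ 4.51995e+09.


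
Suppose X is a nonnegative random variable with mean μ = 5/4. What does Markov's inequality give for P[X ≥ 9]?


μ = E[X] = 5/4, a = 9.
Markov: P[X ≥ 9] ≤ μ/a = (5/4)/9 = 5/36.
Numerically: ≈ 0.139.
(Since a = 9 > μ = 1.250, the bound 5/36 is < 1 and informative.)

P[X ≥ 9] ≤ 5/36 ≈ 0.139.


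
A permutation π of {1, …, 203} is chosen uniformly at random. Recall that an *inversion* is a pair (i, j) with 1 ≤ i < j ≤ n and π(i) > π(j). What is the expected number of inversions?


Write X = Σ X_I over the C(203, 2) = 20503 pairs i < j, with X_I the indicator of one inversion.
There are 20503 indicators.
For each fixed pair i < j, the values π(i) and π(j) are two distinct elements of {1, …, 203} in uniformly random order; by symmetry P[π(i) > π(j)] = 1/2.
By linearity: E[X] = 20503 · (1/2) = C(203, 2) · (1/2) = 20503/2 = 20503/2 ≈ 10251.5000.

E[X] = 20503/2 = 10251.5000.


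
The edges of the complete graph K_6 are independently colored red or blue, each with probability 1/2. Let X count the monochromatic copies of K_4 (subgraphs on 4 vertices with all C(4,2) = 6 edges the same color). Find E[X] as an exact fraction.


Let X = Σ_S X_S over the C(6, 4) = 15 subsets S of size 4, where X_S = 1 if the K_4 on S is monochromatic.
For a fixed S, the K_4 on S has C(4, 2) = 6 edges. P[all 6 edges red] = (1/2)^6, and likewise for blue, so P[monochromatic] = 2·(1/2)^6 = 2^{1 − 6} = 1/32.
By linearity of expectation: E[X] = C(6, 4) · 2^{1 − 6} = 15 · 1/32 = 15/32.
Numerically: E[X] ≈ 0.46875.

E[X] = C(6,4)·2^(1−C(4,2)) = 15/32 ≈ 0.46875.


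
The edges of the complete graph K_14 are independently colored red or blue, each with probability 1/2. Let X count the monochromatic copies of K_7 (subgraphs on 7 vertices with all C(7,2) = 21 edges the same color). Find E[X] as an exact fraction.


Let X = Σ_S X_S over the C(14, 7) = 3432 subsets S of size 7, where X_S = 1 if the K_7 on S is monochromatic.
For a fixed S, the K_7 on S has C(7, 2) = 21 edges. P[all 21 edges red] = (1/2)^21, and likewise for blue, so P[monochromatic] = 2·(1/2)^21 = 2^{1 − 21} = 1/1048576.
By linearity of expectation: E[X] = C(14, 7) · 2^{1 − 21} = 3432 · 1/1048576 = 429/131072.
Numerically: E[X] ≈ 0.00327.

E[X] = C(14,7)·2^(1−C(7,2)) = 429/131072 ≈ 0.00327.


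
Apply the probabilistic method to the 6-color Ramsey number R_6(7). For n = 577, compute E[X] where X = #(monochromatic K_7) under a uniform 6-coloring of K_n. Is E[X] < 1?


E[X] = C(577, 7) · 6^{1 − 21} = 4073186129881440 · 6^{−20} = 4073186129881440/3656158440062976.
As a reduced fraction: E[X] = 42429022186265/38084983750656 ≈ 1.114062.
Is E[X] < 1? NO.
Since E[X] ≥ 1, the first-moment bound is inconclusive at n = 577; it does NOT by itself certify R_6(7) > 577.

E[X] = 42429022186265/38084983750656 ≈ 1.114062; E[X] ≥ 1; first-moment method inconclusive here.


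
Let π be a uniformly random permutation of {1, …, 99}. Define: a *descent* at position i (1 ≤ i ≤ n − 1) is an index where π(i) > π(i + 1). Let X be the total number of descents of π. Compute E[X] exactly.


Write X = Σ X_I over i = 1, …, 98, with X_I the indicator of one descent.
There are 98 indicators.
For each fixed i, the pair (π(i), π(i+1)) is a uniformly random ordered pair of distinct values from {1, …, 99}; by symmetry P[π(i) > π(i+1)] = 1/2.
By linearity: E[X] = 98 · (1/2) = (99 − 1) · (1/2) = 49 ≈ 49.000.

E[X] = 49 = 49.000.


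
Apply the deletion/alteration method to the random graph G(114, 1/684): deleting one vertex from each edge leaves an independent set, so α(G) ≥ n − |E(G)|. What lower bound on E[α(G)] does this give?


E[|E(G)|] = C(114, 2)·p = 6441 · (1/684) = 113/12.
E[α(G)] ≥ n − E[|E(G)|] = 114 − 113/12 = 1255/12.
Numerically: ≈ 104.583333.
(This is only a lower bound; the true E[α(G)] may be larger.)

E[α(G)] ≥ 1255/12 ≈ 104.583333.


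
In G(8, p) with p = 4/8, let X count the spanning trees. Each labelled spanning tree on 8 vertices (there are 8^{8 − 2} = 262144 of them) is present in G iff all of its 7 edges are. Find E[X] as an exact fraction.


K_8 has 8^{8 − 2} = 262144 labelled spanning trees.
For each such spanning tree H, let X_H = 1 if all 7 edges of H are present in G. Then P[X_H = 1] = p^{7} = (1/2)^{7} = 1/128.
Summing the indicators: E[X] = Σ_H E[X_H] = 262144 · p^{7} = 262144 · 1/128 = 2048.
Numerically: E[X] ≈ 2048.

E[X] = 262144 · (1/2)^{7} = 2048 ≈ 2048.


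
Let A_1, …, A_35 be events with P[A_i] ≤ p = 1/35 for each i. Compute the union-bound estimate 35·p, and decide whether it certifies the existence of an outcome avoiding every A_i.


Union bound: P[∪_{i=1}^{35} A_i] ≤ Σ_i P[A_i] ≤ 35·p = 35·(1/35) = 1.
Numerically: 1 ≈ 1.0000000.
Is 1 < 1? NO.
Since the bound 1 is ≥ 1, the union bound is uninformative here; it does NOT by itself certify existence.

35·p = 1 ≈ 1.0000000; existence NOT certified by the union bound.


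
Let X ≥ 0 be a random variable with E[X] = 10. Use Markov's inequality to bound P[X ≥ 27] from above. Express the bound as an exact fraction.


μ = E[X] = 10, a = 27.
Markov: P[X ≥ 27] ≤ μ/a = (10)/27 = 10/27.
Numerically: ≈ 0.37037.
(Since a = 27 > μ = 10.00000, the bound 10/27 is < 1 and informative.)

P[X ≥ 27] ≤ 10/27 ≈ 0.37037.


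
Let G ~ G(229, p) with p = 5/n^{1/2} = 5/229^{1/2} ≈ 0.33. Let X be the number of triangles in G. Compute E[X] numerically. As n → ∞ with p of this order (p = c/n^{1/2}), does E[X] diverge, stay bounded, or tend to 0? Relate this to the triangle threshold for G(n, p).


Number of potential triangles: C(229, 3) = 1975354.
Each occurs with probability p³ ≈ (0.33)³ ≈ 3.60709e-02.
By linearity: E[X] = C(229, 3)·p³ ≈ 1975354 · 3.60709e-02 ≈ 71252.766.
Since α = 1/2 < 1, p = c/n^{1/2} ≫ 1/n is above the triangle threshold p ~ 1/n. Asymptotically E[X] ~ (c³/6)·n^{3(1−α)} = (5³/6)·n^{1.5} → ∞; triangles are abundant w.h.p.

E[X] ≈ 71252.766; in regime p = Θ(1/n^{1/2}) E[X] diverges (above the triangle threshold p ~ 1/n).
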